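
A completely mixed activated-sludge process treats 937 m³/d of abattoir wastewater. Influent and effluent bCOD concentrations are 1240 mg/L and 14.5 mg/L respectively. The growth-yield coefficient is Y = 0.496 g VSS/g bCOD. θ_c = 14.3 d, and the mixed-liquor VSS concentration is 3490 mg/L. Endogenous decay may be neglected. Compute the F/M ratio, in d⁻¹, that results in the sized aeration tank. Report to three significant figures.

Biomass mass balance (decay neglected): V·X = Y·Q·(S₀ − S)·θ_c, so V = 0.496 × 937 × (1240 − 14.5) × 14.3 / 3490 = 2334 m³.
Food-to-microorganism ratio F/M = Q S₀ / (V X) = 937 × 1240 / (2334 × 3490) = 0.1427 d⁻¹.

F/M ≈ 0.143 d⁻¹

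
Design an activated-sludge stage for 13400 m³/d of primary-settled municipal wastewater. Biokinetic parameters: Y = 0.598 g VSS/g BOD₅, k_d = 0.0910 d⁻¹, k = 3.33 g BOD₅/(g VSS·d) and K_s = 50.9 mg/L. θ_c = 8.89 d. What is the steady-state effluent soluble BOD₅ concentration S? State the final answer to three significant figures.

S ≈ 5.79 mg/L

Effluent substrate depends only on kinetics and SRT: S = K_s(1 + k_d θ_c) / [θ_c(Yk − k_d) − 1] = 50.9 × (1 + 0.0910 × 8.89) / [8.89 × (0.598 × 3.33 − 0.0910) − 1] = 92.08 / 15.89 = 5.793 mg/L.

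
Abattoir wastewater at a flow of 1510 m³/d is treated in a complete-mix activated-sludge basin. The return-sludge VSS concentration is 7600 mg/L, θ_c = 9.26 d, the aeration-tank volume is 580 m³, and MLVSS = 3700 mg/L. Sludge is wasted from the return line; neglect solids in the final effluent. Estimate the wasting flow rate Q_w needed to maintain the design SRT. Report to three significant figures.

Q_w ≈ 30.5 m³/d

θ_c = V·X/(Q_w·X_r) when wasting from the recycle, so Q_w = V·X/(θ_c·X_r) = 580.0 × 3700 / (9.26 × 7600) = 30.49 m³/d.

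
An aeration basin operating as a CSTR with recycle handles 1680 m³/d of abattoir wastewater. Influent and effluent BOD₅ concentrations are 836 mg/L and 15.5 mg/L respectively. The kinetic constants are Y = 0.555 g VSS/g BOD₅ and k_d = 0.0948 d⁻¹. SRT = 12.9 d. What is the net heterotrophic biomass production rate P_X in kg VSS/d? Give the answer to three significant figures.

Correct the yield for decay: Y_obs = Y/(1 + k_d θ_c) = 0.555 / (1 + 0.0948 × 12.9) = 0.555 / 2.223 = 0.2497.
Q·(S₀ − S) = 1680 × (836 − 15.5) × 10⁻³ = 1378 kg/d removed.
Net biomass production P_X = Y_obs × Q·(S₀ − S) = 0.2497 × 1378 = 344.2 kg VSS/d.

P_X ≈ 344 kg VSS/d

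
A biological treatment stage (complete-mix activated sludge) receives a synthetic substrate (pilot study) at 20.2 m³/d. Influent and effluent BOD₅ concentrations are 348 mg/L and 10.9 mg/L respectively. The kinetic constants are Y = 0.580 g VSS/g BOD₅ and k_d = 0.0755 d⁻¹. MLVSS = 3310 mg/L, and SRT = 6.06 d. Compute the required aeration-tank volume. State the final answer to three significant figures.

Steady-state biomass mass balance: V·X·(1 + k_d·θ_c) = Y·Q·(S₀ − S)·θ_c, so V = 0.580 × 20.2 × (348 − 10.9) × 6.06 / [3310 × (1 + 0.0755 × 6.06)] = 2.39×10^4 / 4824 = 4.961 m³.

V ≈ 4.96 m³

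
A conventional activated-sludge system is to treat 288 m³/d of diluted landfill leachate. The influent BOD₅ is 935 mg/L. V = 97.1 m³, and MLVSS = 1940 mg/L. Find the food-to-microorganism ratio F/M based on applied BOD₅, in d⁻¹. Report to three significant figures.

Food-to-microorganism ratio F/M = Q S₀ / (V X) = 288 × 935 / (97.10 × 1940) = 1.429 d⁻¹.

F/M ≈ 1.43 d⁻¹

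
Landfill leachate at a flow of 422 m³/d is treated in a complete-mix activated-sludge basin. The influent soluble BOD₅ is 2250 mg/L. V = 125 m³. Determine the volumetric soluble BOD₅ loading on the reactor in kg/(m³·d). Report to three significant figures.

L_v = Q S₀ / V = 422 × 2250 × 10⁻³ / 125.0 = 7.596 kg/(m³·d).

L_v ≈ 7.60 kg soluble BOD₅/(m³·d)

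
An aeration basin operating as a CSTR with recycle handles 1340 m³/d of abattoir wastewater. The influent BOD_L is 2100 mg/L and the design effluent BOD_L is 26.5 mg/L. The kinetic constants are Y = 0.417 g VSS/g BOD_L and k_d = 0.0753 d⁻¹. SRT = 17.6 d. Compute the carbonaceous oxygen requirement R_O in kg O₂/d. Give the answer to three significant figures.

R_O ≈ 2070 kg O₂/d

Correct the yield for decay: Y_obs = Y/(1 + k_d θ_c) = 0.417 / (1 + 0.0753 × 17.6) = 0.417 / 2.325 = 0.1793.
Q·(S₀ − S) = 1340 × (2100 − 26.5) × 10⁻³ = 2778 kg/d removed.
Net sludge production P_X = 0.1793 × 2778 = 498.3 kg VSS/d.
R_O = Q·ΔS − 1.42 P_X = 2778 − 707.6 = 2071 kg O₂/d.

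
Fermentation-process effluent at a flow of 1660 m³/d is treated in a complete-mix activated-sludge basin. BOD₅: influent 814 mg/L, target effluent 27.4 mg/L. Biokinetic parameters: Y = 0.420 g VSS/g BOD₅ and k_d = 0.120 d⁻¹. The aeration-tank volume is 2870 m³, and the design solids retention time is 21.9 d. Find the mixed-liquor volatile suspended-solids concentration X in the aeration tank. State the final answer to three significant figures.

X = Y·Q·ΔS·θ_c / [V·(1 + k_d θ_c)] = 0.420 × 1660 × (814 − 27.4) × 21.9 / [2870 × (1 + 0.120 × 21.9)] = 1153 mg/L.

X ≈ 1150 mg/L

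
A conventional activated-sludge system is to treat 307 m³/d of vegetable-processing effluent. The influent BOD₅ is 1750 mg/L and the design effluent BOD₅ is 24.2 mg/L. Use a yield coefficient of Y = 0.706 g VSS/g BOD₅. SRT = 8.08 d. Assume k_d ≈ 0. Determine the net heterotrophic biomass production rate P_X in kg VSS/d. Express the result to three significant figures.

P_X ≈ 374 kg VSS/d

No decay correction is needed, so Y_obs = Y = 0.706.
Mass of BOD₅ removed per day: Q(S₀ − S) = 307 × 1726 g/m³ = 529.8 kg/d.
Net biomass production P_X = Y_obs × Q·(S₀ − S) = 0.7060 × 529.8 = 374.1 kg VSS/d.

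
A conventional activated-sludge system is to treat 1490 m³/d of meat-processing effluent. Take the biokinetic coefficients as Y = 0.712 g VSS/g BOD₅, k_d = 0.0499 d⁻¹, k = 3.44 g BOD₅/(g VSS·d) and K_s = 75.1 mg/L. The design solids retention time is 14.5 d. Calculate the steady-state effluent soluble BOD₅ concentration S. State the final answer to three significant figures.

S ≈ 3.83 mg/L

Effluent substrate depends only on kinetics and SRT: S = K_s(1 + k_d θ_c) / [θ_c(Yk − k_d) − 1] = 75.1 × (1 + 0.0499 × 14.5) / [14.5 × (0.712 × 3.44 − 0.0499) − 1] = 129.4 / 33.79 = 3.831 mg/L.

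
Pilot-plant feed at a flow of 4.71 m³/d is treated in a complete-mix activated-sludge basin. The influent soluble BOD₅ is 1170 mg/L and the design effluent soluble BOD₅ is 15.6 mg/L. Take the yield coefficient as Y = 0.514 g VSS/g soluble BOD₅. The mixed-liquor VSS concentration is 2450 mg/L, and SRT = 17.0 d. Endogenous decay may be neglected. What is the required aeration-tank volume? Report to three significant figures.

With k_d = 0 the design equation reduces to V = Y Q (S₀−S) θ_c / X = 0.514 × 4.71 × (1170 − 15.6) × 17.0 / 2450 = 19.39 m³.

V ≈ 19.4 m³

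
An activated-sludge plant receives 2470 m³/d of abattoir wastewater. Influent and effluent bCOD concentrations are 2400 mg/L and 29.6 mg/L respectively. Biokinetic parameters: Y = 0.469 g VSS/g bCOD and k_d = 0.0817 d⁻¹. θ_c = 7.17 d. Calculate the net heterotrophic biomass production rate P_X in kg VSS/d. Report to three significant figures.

P_X ≈ 1730 kg VSS/d

The observed yield is Y_obs = Y/(1 + k_d·θ_c) = 0.469 / (1 + 0.0817 × 7.17) = 0.469 / 1.586 = 0.2958 g VSS per g bCOD removed.
Q·(S₀ − S) = 2470 × (2400 − 29.6) × 10⁻³ = 5855 kg/d removed.
Net biomass production P_X = Y_obs × Q·(S₀ − S) = 0.2958 × 5855 = 1732 kg VSS/d.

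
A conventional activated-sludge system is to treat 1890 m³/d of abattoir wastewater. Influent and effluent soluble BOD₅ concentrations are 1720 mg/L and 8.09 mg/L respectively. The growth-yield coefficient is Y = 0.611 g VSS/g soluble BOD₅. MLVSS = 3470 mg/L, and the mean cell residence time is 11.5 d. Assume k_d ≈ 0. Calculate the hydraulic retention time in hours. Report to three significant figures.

τ ≈ 83.2 h

V·X = Y·Q·ΔS·θ_c gives V = 0.611 × 1890 × (1720 − 8.09) × 11.5 / 3470 = 6552 m³.
Hydraulic retention time τ = V/Q = 6552 / 1890 = 3.466 d = 83.20 h.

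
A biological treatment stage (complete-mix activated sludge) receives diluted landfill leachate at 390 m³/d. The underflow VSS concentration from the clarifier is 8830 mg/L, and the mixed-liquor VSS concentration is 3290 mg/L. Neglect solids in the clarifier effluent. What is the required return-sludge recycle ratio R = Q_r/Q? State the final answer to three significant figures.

Solids balance on the clarifier gives (1+R)X = R·X_r, so R = X/(X_r − X) = 3290 / (8830 − 3290) = 0.5939.

R ≈ 0.594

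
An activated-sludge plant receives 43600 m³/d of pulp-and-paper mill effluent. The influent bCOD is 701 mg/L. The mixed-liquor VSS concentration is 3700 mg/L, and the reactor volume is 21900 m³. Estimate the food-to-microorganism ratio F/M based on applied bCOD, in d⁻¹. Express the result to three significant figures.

F/M ≈ 0.377 d⁻¹

F/M = Q·S₀ / (V·X) = 43600 × 701 / (21900 × 3700) = 0.3772 g bCOD·(g VSS·d)⁻¹.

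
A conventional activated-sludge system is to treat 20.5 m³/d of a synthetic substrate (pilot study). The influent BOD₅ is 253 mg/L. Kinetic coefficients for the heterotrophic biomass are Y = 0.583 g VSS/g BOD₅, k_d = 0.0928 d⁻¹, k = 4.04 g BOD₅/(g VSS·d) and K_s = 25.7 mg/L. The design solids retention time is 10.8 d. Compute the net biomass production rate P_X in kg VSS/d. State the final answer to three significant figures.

P_X ≈ 1.50 kg VSS/d

Effluent substrate depends only on kinetics and SRT: S = K_s(1 + k_d θ_c) / [θ_c(Yk − k_d) − 1] = 25.7 × (1 + 0.0928 × 10.8) / [10.8 × (0.583 × 4.04 − 0.0928) − 1] = 51.46 / 23.44 = 2.196 mg/L.
The observed yield is Y_obs = Y/(1 + k_d·θ_c) = 0.583 / (1 + 0.0928 × 10.8) = 0.583 / 2.002 = 0.2912 g VSS per g BOD₅ removed.
Substrate removed = Q·(S₀ − S) = 20.5 m³/d × (253 − 2.20) g/m³ = 5.14×10^3 g/d = 5.141 kg/d.
Biomass produced: P_X = Y_obs·Q·ΔS = 0.2912 × 5.141 ≈ 1.497 kg VSS/d.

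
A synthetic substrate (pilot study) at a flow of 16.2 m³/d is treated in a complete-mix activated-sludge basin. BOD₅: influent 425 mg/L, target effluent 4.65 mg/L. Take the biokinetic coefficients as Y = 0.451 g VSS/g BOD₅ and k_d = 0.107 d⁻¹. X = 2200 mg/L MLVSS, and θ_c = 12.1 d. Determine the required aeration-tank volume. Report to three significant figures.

V ≈ 7.36 m³

Rearranging the biomass balance for a CMAS with decay, V = Y·Q·ΔS·θ_c / [X·(1+k_d θ_c)] = 0.451 × 16.2 × (425 − 4.65) × 12.1 / [2200 × (1 + 0.107 × 12.1)] = 3.72×10^4 / 5048 = 7.361 m³.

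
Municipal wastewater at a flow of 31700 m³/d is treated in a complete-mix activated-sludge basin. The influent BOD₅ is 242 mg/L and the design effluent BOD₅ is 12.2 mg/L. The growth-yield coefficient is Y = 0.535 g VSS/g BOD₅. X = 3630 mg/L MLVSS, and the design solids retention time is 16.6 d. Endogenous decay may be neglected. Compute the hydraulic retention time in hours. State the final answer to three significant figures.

τ ≈ 13.5 h

With k_d = 0 the design equation reduces to V = Y Q (S₀−S) θ_c / X = 0.535 × 31700 × (242 − 12.2) × 16.6 / 3630 = 17822 m³.
Hydraulic retention time τ = V/Q = 17822 / 31700 = 0.5622 d = 13.49 h.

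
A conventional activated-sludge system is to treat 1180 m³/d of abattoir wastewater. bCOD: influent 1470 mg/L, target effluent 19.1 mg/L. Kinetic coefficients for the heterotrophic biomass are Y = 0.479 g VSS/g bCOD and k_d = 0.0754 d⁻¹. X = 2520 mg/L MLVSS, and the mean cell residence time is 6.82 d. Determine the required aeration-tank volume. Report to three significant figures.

V ≈ 1470 m³

Steady-state biomass mass balance: V·X·(1 + k_d·θ_c) = Y·Q·(S₀ − S)·θ_c, so V = 0.479 × 1180 × (1470 − 19.1) × 6.82 / [2520 × (1 + 0.0754 × 6.82)] = 5.59×10^6 / 3816 = 1466 m³.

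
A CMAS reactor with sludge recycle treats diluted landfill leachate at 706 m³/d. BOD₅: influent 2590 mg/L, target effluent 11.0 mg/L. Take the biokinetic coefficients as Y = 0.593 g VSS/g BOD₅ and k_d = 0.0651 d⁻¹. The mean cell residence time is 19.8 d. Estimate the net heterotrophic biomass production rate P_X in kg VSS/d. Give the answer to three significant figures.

The observed yield is Y_obs = Y/(1 + k_d·θ_c) = 0.593 / (1 + 0.0651 × 19.8) = 0.593 / 2.289 = 0.2591 g VSS per g BOD₅ removed.
Mass of BOD₅ removed per day: Q(S₀ − S) = 706 × 2579 g/m³ = 1821 kg/d.
Net biomass production P_X = Y_obs × Q·(S₀ − S) = 0.2591 × 1821 = 471.7 kg VSS/d.

P_X ≈ 472 kg VSS/d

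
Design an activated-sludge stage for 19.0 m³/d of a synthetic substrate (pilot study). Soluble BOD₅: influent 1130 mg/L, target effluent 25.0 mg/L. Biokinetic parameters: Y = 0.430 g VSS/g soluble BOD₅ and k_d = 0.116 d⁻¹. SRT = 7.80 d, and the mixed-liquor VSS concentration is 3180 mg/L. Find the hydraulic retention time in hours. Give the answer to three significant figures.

From the SRT design equation V = Y Q (S₀−S) θ_c / [X (1 + k_d θ_c)] = 0.430 × 19.0 × (1130 − 25.0) × 7.80 / [3180 × (1 + 0.116 × 7.80)] = 7.04×10^4 / 6057 = 11.63 m³.
HRT = V/Q = 11.63 m³ / 19.0 m³·d⁻¹ = 0.6119 d × 24 = 14.68 h.

τ ≈ 14.7 h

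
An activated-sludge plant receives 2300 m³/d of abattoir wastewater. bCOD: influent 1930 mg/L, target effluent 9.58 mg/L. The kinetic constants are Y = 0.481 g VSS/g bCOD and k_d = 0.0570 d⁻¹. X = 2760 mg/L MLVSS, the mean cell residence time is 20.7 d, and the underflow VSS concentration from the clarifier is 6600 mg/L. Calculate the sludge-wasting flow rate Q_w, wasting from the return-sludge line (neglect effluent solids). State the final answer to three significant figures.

Steady-state biomass mass balance: V·X·(1 + k_d·θ_c) = Y·Q·(S₀ − S)·θ_c, so V = 0.481 × 2300 × (1930 − 9.58) × 20.7 / [2760 × (1 + 0.0570 × 20.7)] = 4.4×10^7 / 6017 = 7310 m³.
θ_c = V·X/(Q_w·X_r) when wasting from the recycle, so Q_w = V·X/(θ_c·X_r) = 7310 × 2760 / (20.7 × 6600) = 147.7 m³/d.

Q_w ≈ 148 m³/d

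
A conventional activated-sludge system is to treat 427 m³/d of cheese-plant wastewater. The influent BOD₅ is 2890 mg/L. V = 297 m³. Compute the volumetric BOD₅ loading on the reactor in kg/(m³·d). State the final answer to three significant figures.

L_v ≈ 4.15 kg BOD₅/(m³·d)

Applied BOD₅ load per unit volume = Q·S₀/V = (427 × 2890/1000)/297.0 = 4.155 kg BOD₅·m⁻³·d⁻¹.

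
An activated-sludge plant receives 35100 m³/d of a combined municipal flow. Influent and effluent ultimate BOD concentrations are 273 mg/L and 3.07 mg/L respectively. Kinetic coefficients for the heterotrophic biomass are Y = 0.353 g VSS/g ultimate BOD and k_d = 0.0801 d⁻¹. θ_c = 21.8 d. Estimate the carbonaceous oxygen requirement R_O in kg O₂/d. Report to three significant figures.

Observed yield with endogenous decay: Y_obs = Y / (1 + k_d·θ_c) = 0.353 / (1 + 0.0801 × 21.8) = 0.353 / 2.746 = 0.1285 g VSS/g ultimate BOD.
Substrate removed = Q·(S₀ − S) = 35100 m³/d × (273 − 3.07) g/m³ = 9.47×10^6 g/d = 9475 kg/d.
Net sludge production P_X = 0.1285 × 9475 = 1218 kg VSS/d.
R_O = Q·(S₀ − S) − 1.42·P_X = 9475 − 1.42 × 1218 = 7745 kg O₂/d.

R_O ≈ 7750 kg O₂/d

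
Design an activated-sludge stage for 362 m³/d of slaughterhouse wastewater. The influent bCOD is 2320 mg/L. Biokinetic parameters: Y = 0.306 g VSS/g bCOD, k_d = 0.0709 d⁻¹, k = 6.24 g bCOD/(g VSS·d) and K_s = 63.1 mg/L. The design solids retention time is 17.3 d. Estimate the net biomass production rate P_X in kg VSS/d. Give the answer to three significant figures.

P_X ≈ 115 kg VSS/d

For a completely mixed reactor with recycle the Lawrence–McCarty relation gives S = K_s·(1 + k_d·θ_c) / [θ_c·(Y·k − k_d) − 1] = 63.1 × (1 + 0.0709 × 17.3) / [17.3 × (0.306 × 6.24 − 0.0709) − 1] = 140.5 / 30.81 = 4.561 mg/L.
Observed yield with endogenous decay: Y_obs = Y / (1 + k_d·θ_c) = 0.306 / (1 + 0.0709 × 17.3) = 0.306 / 2.227 = 0.1374 g VSS/g bCOD.
ΔS = 2320 − 4.56 = 2315 mg/L, so the substrate removal rate is 362 × 2315/1000 = 838.2 kg bCOD/d.
So the net sludge growth is P_X = 0.1374 × 838.2 = 115.2 kg VSS/d.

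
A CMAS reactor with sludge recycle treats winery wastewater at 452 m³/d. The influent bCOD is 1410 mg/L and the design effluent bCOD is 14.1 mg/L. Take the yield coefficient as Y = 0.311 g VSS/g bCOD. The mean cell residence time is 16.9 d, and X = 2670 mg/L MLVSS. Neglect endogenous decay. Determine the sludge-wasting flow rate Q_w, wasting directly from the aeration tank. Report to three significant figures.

Q_w ≈ 73.5 m³/d

V·X = Y·Q·ΔS·θ_c gives V = 0.311 × 452 × (1410 − 14.1) × 16.9 / 2670 = 1242 m³.
Wasting from the aeration tank: Q_w = V / θ_c = 1242 / 16.9 = 73.49 m³/d.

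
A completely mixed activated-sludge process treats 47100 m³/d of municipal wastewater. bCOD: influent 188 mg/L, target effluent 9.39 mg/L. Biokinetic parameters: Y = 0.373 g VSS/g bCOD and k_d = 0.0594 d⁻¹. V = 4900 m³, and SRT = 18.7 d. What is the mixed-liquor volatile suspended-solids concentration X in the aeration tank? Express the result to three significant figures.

X ≈ 5670 mg/L

X = Y·Q·ΔS·θ_c / [V·(1 + k_d θ_c)] = 0.373 × 47100 × (188 − 9.39) × 18.7 / [4900 × (1 + 0.0594 × 18.7)] = 5673 mg/L.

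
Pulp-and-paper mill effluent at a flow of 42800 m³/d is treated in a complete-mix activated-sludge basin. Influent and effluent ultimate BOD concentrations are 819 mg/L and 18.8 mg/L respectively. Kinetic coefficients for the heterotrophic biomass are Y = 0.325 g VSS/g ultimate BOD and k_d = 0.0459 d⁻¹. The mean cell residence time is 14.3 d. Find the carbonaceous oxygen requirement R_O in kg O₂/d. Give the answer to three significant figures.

R_O ≈ 24700 kg O₂/d

Y_obs = Y / (1 + k_d θ_c) = 0.325 / (1 + 0.0459 × 14.3) = 0.325 / 1.656 = 0.1962.
Q·(S₀ − S) = 42800 × (819 − 18.8) × 10⁻³ = 34249 kg/d removed.
P_X = Y_obs·Q·(S₀ − S) = 0.1962 × 34249 = 6720 kg VSS/d.
Carbonaceous O₂ demand = substrate oxidised − cell-mass equivalent = 34249 − 1.42 × 6720 = 24706 kg O₂/d.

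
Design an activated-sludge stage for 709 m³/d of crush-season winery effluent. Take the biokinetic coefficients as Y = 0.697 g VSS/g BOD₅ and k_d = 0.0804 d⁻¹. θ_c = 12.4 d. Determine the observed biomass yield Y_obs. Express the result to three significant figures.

Y_obs ≈ 0.349 g VSS/g BOD₅

The observed yield is Y_obs = Y/(1 + k_d·θ_c) = 0.697 / (1 + 0.0804 × 12.4) = 0.697 / 1.997 = 0.3490 g VSS per g BOD₅ removed.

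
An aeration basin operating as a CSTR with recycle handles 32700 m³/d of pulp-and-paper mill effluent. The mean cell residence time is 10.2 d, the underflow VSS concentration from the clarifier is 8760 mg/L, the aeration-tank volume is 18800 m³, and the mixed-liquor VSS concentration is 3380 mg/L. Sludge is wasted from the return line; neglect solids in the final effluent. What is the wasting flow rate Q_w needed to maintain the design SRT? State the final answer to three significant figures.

θ_c = V·X/(Q_w·X_r) when wasting from the recycle, so Q_w = V·X/(θ_c·X_r) = 18800 × 3380 / (10.2 × 8760) = 711.2 m³/d.

Q_w ≈ 711 m³/d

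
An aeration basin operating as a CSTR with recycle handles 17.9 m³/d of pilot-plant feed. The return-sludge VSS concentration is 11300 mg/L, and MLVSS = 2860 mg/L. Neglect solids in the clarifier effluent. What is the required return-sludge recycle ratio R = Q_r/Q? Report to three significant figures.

R ≈ 0.339

R = Q_r/Q = X/(X_r − X) = 2860 / (11300 − 2860) = 0.3389.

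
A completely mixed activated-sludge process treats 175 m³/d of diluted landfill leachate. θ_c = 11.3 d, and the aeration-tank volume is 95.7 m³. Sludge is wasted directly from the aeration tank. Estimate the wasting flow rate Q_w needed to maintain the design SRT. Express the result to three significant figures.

Q_w ≈ 8.47 m³/d

Wasting from the aeration tank: Q_w = V / θ_c = 95.70 / 11.3 = 8.469 m³/d.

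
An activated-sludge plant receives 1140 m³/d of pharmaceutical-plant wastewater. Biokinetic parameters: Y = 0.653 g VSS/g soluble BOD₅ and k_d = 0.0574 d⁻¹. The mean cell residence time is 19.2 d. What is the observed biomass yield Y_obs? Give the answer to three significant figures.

Y_obs = Y / (1 + k_d θ_c) = 0.653 / (1 + 0.0574 × 19.2) = 0.653 / 2.102 = 0.3106.

Y_obs ≈ 0.311 g VSS/g soluble BOD₅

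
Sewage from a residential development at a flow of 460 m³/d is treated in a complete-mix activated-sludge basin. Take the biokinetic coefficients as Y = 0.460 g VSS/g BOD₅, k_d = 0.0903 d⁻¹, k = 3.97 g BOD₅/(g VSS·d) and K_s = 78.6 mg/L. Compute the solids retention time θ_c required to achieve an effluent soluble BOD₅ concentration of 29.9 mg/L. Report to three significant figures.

Specific growth rate at S = 29.9 mg/L: μ = YkS/(K_s+S) = 0.460·3.97·29.9/(78.6+29.9) = 0.5033 d⁻¹.
θ_c = 1/(μ − k_d) = 1/(0.5033 − 0.0903) = 1/0.4130 = 2.422 d.

θ_c ≈ 2.42 d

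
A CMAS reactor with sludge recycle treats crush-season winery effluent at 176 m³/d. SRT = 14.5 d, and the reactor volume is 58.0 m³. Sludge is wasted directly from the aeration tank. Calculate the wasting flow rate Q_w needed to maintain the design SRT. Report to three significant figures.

For wasting at MLVSS concentration, Q_w = V/θ_c = 58.00/14.5 = 4.000 m³/d.

Q_w ≈ 4.00 m³/d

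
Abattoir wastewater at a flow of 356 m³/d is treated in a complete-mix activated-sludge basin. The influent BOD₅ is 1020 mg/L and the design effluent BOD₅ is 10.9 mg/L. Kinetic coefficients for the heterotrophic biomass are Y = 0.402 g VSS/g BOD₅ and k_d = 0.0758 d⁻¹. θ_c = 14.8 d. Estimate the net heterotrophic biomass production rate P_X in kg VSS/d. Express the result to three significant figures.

P_X ≈ 68.1 kg VSS/d

Y_obs = Y / (1 + k_d θ_c) = 0.402 / (1 + 0.0758 × 14.8) = 0.402 / 2.122 = 0.1895.
Mass of BOD₅ removed per day: Q(S₀ − S) = 356 × 1009 g/m³ = 359.2 kg/d.
Net biomass production P_X = Y_obs × Q·(S₀ − S) = 0.1895 × 359.2 = 68.06 kg VSS/d.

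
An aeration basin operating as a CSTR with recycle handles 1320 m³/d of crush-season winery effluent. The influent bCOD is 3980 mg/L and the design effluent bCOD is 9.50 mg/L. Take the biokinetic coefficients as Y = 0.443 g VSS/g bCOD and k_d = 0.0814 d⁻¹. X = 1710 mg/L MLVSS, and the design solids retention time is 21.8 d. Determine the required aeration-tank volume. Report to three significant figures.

V ≈ 10700 m³

From the SRT design equation V = Y Q (S₀−S) θ_c / [X (1 + k_d θ_c)] = 0.443 × 1320 × (3980 − 9.50) × 21.8 / [1710 × (1 + 0.0814 × 21.8)] = 5.06×10^7 / 4744 = 10668 m³.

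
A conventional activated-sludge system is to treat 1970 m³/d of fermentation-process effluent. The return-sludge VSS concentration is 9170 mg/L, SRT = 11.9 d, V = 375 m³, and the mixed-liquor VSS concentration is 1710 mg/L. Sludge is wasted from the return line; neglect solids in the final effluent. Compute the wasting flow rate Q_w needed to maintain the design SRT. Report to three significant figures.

Wasting from the return line (neglecting effluent solids): Q_w = V·X / (θ_c·X_r) = 375.0 × 1710 / (11.9 × 9170) = 5.876 m³/d.

Q_w ≈ 5.88 m³/d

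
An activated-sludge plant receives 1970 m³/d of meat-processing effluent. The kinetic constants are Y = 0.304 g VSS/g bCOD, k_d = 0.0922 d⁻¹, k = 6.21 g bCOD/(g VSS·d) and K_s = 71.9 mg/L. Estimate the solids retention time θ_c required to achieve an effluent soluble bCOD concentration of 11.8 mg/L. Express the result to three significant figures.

θ_c ≈ 5.75 d

At the target effluent, Y k S/(K_s+S) = 0.304×6.21×11.8/83.70 = 0.2661 d⁻¹.
1/θ_c = 0.2661 − 0.0922 = 0.1739 d⁻¹, so θ_c = 5.749 d.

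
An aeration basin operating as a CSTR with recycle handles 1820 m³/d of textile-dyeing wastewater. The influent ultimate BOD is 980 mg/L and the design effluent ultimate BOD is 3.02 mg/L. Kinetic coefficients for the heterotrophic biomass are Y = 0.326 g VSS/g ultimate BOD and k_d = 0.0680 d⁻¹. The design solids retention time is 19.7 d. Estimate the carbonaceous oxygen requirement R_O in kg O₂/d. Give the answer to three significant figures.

Correct the yield for decay: Y_obs = Y/(1 + k_d θ_c) = 0.326 / (1 + 0.0680 × 19.7) = 0.326 / 2.340 = 0.1393.
Mass of ultimate BOD removed per day: Q(S₀ − S) = 1820 × 977.0 g/m³ = 1778 kg/d.
Net sludge production P_X = 0.1393 × 1778 = 247.8 kg VSS/d.
R_O = Q·ΔS − 1.42 P_X = 1778 − 351.8 = 1426 kg O₂/d.

R_O ≈ 1430 kg O₂/d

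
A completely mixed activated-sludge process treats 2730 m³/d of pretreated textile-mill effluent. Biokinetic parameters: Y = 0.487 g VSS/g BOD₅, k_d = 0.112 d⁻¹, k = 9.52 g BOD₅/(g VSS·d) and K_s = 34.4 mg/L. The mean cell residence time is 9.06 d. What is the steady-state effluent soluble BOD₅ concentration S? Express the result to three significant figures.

Effluent substrate depends only on kinetics and SRT: S = K_s(1 + k_d θ_c) / [θ_c(Yk − k_d) − 1] = 34.4 × (1 + 0.112 × 9.06) / [9.06 × (0.487 × 9.52 − 0.112) − 1] = 69.31 / 39.99 = 1.733 mg/L.

S ≈ 1.73 mg/L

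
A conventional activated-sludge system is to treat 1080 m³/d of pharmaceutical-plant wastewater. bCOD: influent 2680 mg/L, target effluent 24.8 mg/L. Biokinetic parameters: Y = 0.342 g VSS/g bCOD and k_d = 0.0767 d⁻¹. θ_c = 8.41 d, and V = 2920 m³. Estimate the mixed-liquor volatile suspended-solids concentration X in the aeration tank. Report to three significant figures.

X ≈ 1720 mg/L

From V·X·(1 + k_d·θ_c) = Y·Q·(S₀ − S)·θ_c: X = 0.342 × 1080 × (2680 − 24.8) × 8.41 / [2920 × (1 + 0.0767 × 8.41)] = 1717 mg/L.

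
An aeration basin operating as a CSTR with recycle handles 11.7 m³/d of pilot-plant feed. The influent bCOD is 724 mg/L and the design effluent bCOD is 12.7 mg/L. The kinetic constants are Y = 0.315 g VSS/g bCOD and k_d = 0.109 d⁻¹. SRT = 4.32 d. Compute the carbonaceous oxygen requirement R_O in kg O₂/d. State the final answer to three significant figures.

R_O ≈ 5.79 kg O₂/d

Y_obs = Y / (1 + k_d θ_c) = 0.315 / (1 + 0.109 × 4.32) = 0.315 / 1.471 = 0.2142.
Q·(S₀ − S) = 11.7 × (724 − 12.7) × 10⁻³ = 8.322 kg/d removed.
P_X = Y_obs·Q·(S₀ − S) = 0.2142 × 8.322 = 1.782 kg VSS/d.
R_O = Q·ΔS − 1.42 P_X = 8.322 − 2.531 = 5.791 kg O₂/d.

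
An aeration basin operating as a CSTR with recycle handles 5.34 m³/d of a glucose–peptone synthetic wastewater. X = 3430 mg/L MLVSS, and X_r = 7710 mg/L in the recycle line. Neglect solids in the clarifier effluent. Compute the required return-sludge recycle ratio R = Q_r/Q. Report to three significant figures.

R = Q_r/Q = X/(X_r − X) = 3430 / (7710 − 3430) = 0.8014.

R ≈ 0.801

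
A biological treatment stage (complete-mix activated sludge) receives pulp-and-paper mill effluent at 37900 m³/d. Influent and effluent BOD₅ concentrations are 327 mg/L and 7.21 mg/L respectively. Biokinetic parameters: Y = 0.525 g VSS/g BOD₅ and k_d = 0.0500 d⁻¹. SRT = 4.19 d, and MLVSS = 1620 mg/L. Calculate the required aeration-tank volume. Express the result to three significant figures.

From the SRT design equation V = Y Q (S₀−S) θ_c / [X (1 + k_d θ_c)] = 0.525 × 37900 × (327 − 7.21) × 4.19 / [1620 × (1 + 0.0500 × 4.19)] = 2.67×10^7 / 1959 = 13607 m³.

V ≈ 13600 m³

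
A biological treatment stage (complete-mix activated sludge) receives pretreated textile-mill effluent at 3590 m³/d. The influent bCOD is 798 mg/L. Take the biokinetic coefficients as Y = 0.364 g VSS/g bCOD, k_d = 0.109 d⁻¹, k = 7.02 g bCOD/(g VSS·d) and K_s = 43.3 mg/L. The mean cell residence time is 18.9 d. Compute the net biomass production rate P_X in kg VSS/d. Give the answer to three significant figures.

For a completely mixed reactor with recycle the Lawrence–McCarty relation gives S = K_s·(1 + k_d·θ_c) / [θ_c·(Y·k − k_d) − 1] = 43.3 × (1 + 0.109 × 18.9) / [18.9 × (0.364 × 7.02 − 0.109) − 1] = 132.5 / 45.23 = 2.929 mg/L.
The observed yield is Y_obs = Y/(1 + k_d·θ_c) = 0.364 / (1 + 0.109 × 18.9) = 0.364 / 3.060 = 0.1190 g VSS per g bCOD removed.
Q·(S₀ − S) = 3590 × (798 − 2.93) × 10⁻³ = 2854 kg/d removed.
P_X = Y_obs · Q(S₀ − S) = 0.1190 × 2854 = 339.5 kg VSS/d.

P_X ≈ 340 kg VSS/d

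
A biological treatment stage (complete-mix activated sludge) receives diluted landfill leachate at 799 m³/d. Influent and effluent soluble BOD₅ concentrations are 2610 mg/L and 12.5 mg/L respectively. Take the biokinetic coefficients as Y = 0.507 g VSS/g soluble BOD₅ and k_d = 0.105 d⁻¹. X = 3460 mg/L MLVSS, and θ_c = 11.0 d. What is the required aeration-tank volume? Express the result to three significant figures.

V ≈ 1550 m³

Steady-state biomass mass balance: V·X·(1 + k_d·θ_c) = Y·Q·(S₀ − S)·θ_c, so V = 0.507 × 799 × (2610 − 12.5) × 11.0 / [3460 × (1 + 0.105 × 11.0)] = 1.16×10^7 / 7456 = 1552 m³.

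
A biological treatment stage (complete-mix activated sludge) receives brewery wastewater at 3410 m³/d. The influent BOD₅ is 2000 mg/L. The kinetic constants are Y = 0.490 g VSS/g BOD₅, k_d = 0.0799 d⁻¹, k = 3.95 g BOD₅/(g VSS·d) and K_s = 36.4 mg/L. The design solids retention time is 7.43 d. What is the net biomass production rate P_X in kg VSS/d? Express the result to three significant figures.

P_X ≈ 2090 kg VSS/d

From the Monod/SRT balance for a CMAS, S = K_s·(1+k_d θ_c)/[θ_c·(Y k − k_d) − 1] = 36.4 × (1 + 0.0799 × 7.43) / [7.43 × (0.490 × 3.95 − 0.0799) − 1] = 58.01 / 12.79 = 4.537 mg/L.
Observed yield with endogenous decay: Y_obs = Y / (1 + k_d·θ_c) = 0.490 / (1 + 0.0799 × 7.43) = 0.490 / 1.594 = 0.3075 g VSS/g BOD₅.
Q·(S₀ − S) = 3410 × (2000 − 4.54) × 10⁻³ = 6805 kg/d removed.
Biomass produced: P_X = Y_obs·Q·ΔS = 0.3075 × 6805 ≈ 2092 kg VSS/d.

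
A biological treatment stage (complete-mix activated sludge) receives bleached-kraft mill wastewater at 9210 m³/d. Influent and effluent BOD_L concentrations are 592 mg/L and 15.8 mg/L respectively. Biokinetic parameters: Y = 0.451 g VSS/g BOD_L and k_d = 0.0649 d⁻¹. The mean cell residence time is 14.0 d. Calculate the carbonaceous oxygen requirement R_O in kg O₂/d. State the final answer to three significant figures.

The observed yield is Y_obs = Y/(1 + k_d·θ_c) = 0.451 / (1 + 0.0649 × 14.0) = 0.451 / 1.909 = 0.2363 g VSS per g BOD_L removed.
ΔS = 592 − 15.8 = 576.2 mg/L, so the substrate removal rate is 9210 × 576.2/1000 = 5307 kg BOD_L/d.
Net sludge production P_X = 0.2363 × 5307 = 1254 kg VSS/d.
R_O = Q·ΔS − 1.42 P_X = 5307 − 1781 = 3526 kg O₂/d.

R_O ≈ 3530 kg O₂/d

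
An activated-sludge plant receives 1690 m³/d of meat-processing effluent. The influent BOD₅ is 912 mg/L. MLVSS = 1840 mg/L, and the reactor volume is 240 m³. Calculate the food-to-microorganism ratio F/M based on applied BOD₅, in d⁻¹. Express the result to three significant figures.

F/M ≈ 3.49 d⁻¹

F/M = applied load / biomass = Q·S₀/(V·X) = 1690 × 912 / (240.0 × 1840) = 3.490 d⁻¹.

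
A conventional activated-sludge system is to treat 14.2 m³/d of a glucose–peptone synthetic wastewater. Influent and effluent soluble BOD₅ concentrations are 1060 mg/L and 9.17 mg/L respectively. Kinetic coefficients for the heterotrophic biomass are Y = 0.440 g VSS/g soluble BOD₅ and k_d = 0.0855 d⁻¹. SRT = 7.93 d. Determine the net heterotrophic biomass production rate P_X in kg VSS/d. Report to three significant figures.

Correct the yield for decay: Y_obs = Y/(1 + k_d θ_c) = 0.440 / (1 + 0.0855 × 7.93) = 0.440 / 1.678 = 0.2622.
Substrate removed = Q·(S₀ − S) = 14.2 m³/d × (1060 − 9.17) g/m³ = 1.49×10^4 g/d = 14.92 kg/d.
Net biomass production P_X = Y_obs × Q·(S₀ − S) = 0.2622 × 14.92 = 3.913 kg VSS/d.

P_X ≈ 3.91 kg VSS/d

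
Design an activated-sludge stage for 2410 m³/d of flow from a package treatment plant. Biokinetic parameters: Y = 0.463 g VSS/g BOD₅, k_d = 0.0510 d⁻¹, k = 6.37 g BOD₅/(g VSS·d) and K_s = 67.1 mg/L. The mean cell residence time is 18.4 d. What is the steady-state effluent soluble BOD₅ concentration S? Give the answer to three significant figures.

For a completely mixed reactor with recycle the Lawrence–McCarty relation gives S = K_s·(1 + k_d·θ_c) / [θ_c·(Y·k − k_d) − 1] = 67.1 × (1 + 0.0510 × 18.4) / [18.4 × (0.463 × 6.37 − 0.0510) − 1] = 130.1 / 52.33 = 2.486 mg/L.

S ≈ 2.49 mg/L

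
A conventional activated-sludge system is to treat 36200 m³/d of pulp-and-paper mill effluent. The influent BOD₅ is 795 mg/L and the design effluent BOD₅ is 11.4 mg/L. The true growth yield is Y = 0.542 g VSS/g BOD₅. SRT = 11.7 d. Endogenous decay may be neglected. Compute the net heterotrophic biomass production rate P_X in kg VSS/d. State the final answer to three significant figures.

Since k_d ≈ 0, Y_obs = Y = 0.542 g VSS/g BOD₅.
Q·(S₀ − S) = 36200 × (795 − 11.4) × 10⁻³ = 28366 kg/d removed.
Biomass produced: P_X = Y_obs·Q·ΔS = 0.5420 × 28366 ≈ 15375 kg VSS/d.

P_X ≈ 15400 kg VSS/d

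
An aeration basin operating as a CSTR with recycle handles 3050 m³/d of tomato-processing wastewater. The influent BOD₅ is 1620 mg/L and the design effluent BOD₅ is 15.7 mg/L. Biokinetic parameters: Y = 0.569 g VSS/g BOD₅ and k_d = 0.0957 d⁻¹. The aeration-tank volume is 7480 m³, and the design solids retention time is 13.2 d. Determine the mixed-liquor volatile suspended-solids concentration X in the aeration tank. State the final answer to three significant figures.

From V·X·(1 + k_d·θ_c) = Y·Q·(S₀ − S)·θ_c: X = 0.569 × 3050 × (1620 − 15.7) × 13.2 / [7480 × (1 + 0.0957 × 13.2)] = 2171 mg/L.

X ≈ 2170 mg/L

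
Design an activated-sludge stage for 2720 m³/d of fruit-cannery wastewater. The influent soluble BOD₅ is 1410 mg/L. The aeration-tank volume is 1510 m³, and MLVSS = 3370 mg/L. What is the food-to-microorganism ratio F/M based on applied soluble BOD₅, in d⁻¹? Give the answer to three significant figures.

F/M ≈ 0.754 d⁻¹

F/M = applied load / biomass = Q·S₀/(V·X) = 2720 × 1410 / (1510 × 3370) = 0.7537 d⁻¹.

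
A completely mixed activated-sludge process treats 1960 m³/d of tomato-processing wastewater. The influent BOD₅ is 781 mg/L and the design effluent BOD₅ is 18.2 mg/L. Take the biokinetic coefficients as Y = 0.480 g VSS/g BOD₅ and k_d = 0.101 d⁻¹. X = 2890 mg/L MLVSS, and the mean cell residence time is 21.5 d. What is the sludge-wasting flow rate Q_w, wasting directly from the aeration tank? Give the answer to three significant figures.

Steady-state biomass mass balance: V·X·(1 + k_d·θ_c) = Y·Q·(S₀ − S)·θ_c, so V = 0.480 × 1960 × (781 − 18.2) × 21.5 / [2890 × (1 + 0.101 × 21.5)] = 1.54×10^7 / 9166 = 1683 m³.
Wasting from the aeration tank: Q_w = V / θ_c = 1683 / 21.5 = 78.30 m³/d.

Q_w ≈ 78.3 m³/d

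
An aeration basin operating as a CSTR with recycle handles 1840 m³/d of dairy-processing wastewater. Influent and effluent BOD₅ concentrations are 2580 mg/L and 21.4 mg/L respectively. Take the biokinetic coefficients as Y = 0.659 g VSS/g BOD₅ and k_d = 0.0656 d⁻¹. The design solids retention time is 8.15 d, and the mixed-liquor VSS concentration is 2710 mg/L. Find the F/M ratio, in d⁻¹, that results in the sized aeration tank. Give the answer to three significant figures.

From the SRT design equation V = Y Q (S₀−S) θ_c / [X (1 + k_d θ_c)] = 0.659 × 1840 × (2580 − 21.4) × 8.15 / [2710 × (1 + 0.0656 × 8.15)] = 2.53×10^7 / 4159 = 6080 m³.
F/M = applied load / biomass = Q·S₀/(V·X) = 1840 × 2580 / (6080 × 2710) = 0.2881 d⁻¹.

F/M ≈ 0.288 d⁻¹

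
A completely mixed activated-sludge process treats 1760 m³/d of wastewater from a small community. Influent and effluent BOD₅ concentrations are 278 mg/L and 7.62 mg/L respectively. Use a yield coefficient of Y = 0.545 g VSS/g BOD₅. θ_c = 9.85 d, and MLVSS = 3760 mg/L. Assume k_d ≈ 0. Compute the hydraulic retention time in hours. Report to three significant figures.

V·X = Y·Q·ΔS·θ_c gives V = 0.545 × 1760 × (278 − 7.62) × 9.85 / 3760 = 679.4 m³.
HRT = V/Q = 679.4 m³ / 1760 m³·d⁻¹ = 0.3860 d × 24 = 9.265 h.

τ ≈ 9.26 h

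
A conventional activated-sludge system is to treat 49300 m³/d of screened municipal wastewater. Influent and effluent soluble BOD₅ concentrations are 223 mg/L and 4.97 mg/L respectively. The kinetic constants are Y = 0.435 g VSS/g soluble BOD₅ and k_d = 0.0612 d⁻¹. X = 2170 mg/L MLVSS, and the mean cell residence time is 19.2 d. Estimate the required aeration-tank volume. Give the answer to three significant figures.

From the SRT design equation V = Y Q (S₀−S) θ_c / [X (1 + k_d θ_c)] = 0.435 × 49300 × (223 − 4.97) × 19.2 / [2170 × (1 + 0.0612 × 19.2)] = 8.98×10^7 / 4720 = 19021 m³.

V ≈ 19000 m³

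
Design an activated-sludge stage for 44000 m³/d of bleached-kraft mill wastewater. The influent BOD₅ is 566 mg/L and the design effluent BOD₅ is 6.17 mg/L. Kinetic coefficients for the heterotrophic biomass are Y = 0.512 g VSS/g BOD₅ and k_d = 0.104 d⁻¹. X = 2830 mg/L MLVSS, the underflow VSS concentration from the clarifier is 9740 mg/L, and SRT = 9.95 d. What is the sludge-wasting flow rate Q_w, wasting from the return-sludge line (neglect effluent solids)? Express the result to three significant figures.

Q_w ≈ 636 m³/d

Steady-state biomass mass balance: V·X·(1 + k_d·θ_c) = Y·Q·(S₀ − S)·θ_c, so V = 0.512 × 44000 × (566 − 6.17) × 9.95 / [2830 × (1 + 0.104 × 9.95)] = 1.25×10^8 / 5758 = 21792 m³.
Q_w = (V·X)/(θ_c X_r) = 21792 × 2830 / (9.95 × 9740) = 636.4 m³/d.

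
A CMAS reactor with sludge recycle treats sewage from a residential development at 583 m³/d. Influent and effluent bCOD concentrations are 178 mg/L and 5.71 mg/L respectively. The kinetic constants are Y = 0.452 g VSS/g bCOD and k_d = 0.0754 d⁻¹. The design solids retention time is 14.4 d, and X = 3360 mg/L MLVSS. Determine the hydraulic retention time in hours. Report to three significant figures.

Steady-state biomass mass balance: V·X·(1 + k_d·θ_c) = Y·Q·(S₀ − S)·θ_c, so V = 0.452 × 583 × (178 − 5.71) × 14.4 / [3360 × (1 + 0.0754 × 14.4)] = 6.54×10^5 / 7008 = 93.29 m³.
Hydraulic retention time τ = V/Q = 93.29 / 583 = 0.1600 d = 3.840 h.

τ ≈ 3.84 h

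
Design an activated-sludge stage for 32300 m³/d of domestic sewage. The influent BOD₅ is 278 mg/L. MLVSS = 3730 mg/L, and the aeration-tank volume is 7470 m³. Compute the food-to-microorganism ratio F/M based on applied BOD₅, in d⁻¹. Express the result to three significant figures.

F/M ≈ 0.322 d⁻¹

F/M = applied load / biomass = Q·S₀/(V·X) = 32300 × 278 / (7470 × 3730) = 0.3223 d⁻¹.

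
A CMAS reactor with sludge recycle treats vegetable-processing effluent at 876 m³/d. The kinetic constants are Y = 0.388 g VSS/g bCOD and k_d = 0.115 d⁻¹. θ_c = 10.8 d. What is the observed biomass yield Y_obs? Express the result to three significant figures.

Y_obs ≈ 0.173 g VSS/g bCOD

Observed yield with endogenous decay: Y_obs = Y / (1 + k_d·θ_c) = 0.388 / (1 + 0.115 × 10.8) = 0.388 / 2.242 = 0.1731 g VSS/g bCOD.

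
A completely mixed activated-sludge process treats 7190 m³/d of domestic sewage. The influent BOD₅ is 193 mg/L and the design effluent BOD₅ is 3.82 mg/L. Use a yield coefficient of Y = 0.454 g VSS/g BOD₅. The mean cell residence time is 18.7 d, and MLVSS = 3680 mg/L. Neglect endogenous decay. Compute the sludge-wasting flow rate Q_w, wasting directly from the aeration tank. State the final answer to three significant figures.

V·X = Y·Q·ΔS·θ_c gives V = 0.454 × 7190 × (193 − 3.82) × 18.7 / 3680 = 3138 m³.
With mixed-liquor wasting, θ_c = V/Q_w, so Q_w = V/θ_c = 3138/18.7 = 167.8 m³/d.

Q_w ≈ 168 m³/d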